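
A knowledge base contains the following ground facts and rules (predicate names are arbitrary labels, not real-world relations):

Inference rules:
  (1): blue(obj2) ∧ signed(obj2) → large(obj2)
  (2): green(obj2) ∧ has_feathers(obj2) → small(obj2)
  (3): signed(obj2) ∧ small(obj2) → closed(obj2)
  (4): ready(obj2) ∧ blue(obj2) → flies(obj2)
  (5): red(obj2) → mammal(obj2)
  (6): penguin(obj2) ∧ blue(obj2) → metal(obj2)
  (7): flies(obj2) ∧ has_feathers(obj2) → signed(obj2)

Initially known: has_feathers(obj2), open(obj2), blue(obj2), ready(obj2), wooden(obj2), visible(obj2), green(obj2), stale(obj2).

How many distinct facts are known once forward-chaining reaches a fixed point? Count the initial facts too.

13

Round 1: (2) [green(obj2) ∧ has_feathers(obj2) → small(obj2)]; (4) [ready(obj2) ∧ blue(obj2) → flies(obj2)]. New: small(obj2), flies(obj2).
Round 2: (7) [flies(obj2) ∧ has_feathers(obj2) → signed(obj2)]. New: signed(obj2).
Round 3: (1) [blue(obj2) ∧ signed(obj2) → large(obj2)]; (3) [signed(obj2) ∧ small(obj2) → closed(obj2)]. New: large(obj2), closed(obj2).
Closure: {blue(obj2), closed(obj2), flies(obj2), green(obj2), has_feathers(obj2), large(obj2), open(obj2), ready(obj2), signed(obj2), small(obj2), stale(obj2), visible(obj2), wooden(obj2)} — 13 facts.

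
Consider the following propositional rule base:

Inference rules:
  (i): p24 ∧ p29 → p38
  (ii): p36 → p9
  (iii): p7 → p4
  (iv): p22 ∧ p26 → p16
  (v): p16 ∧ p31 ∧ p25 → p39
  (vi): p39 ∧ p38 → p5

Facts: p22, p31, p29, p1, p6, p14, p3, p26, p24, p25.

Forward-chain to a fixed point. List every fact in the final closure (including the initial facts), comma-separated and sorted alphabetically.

p1, p14, p16, p22, p24, p25, p26, p29, p3, p31, p38, p39, p5, p6

Round 1: (i) [p24 ∧ p29 → p38]; (iv) [p22 ∧ p26 → p16]. New: p38, p16.
Round 2: (v) [p16 ∧ p31 ∧ p25 → p39]. New: p39.
Round 3: (vi) [p39 ∧ p38 → p5]. New: p5.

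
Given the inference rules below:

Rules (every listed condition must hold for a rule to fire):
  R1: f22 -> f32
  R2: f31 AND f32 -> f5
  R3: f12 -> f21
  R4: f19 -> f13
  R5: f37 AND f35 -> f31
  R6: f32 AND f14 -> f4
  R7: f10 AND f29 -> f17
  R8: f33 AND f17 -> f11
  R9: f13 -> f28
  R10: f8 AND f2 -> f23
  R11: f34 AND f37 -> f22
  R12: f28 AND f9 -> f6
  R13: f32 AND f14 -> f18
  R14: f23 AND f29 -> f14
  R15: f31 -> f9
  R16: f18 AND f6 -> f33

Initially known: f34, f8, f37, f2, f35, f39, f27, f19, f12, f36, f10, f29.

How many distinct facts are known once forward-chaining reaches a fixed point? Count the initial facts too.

Round 1: R3 [f12 -> f21]; R4 [f19 -> f13]; R5 [f37 AND f35 -> f31]; R7 [f10 AND f29 -> f17]; R10 [f8 AND f2 -> f23]; R11 [f34 AND f37 -> f22]. Adds f21, f13, f31, f17, f23, f22.
Round 2: R1 [f22 -> f32]; R9 [f13 -> f28]; R14 [f23 AND f29 -> f14]; R15 [f31 -> f9]. Adds f32, f28, f14, f9.
Round 3: R2 [f31 AND f32 -> f5]; R6 [f32 AND f14 -> f4]; R12 [f28 AND f9 -> f6]; R13 [f32 AND f14 -> f18]. Adds f5, f4, f6, f18.
Round 4: R16 [f18 AND f6 -> f33]. Adds f33.
Round 5: R8 [f33 AND f17 -> f11]. Adds f11.
Closure: {f10, f11, f12, f13, f14, f17, f18, f19, f2, f21, f22, f23, f27, f28, f29, f31, f32, f33, f34, f35, f36, f37, f39, f4, f5, f6, f8, f9} — 28 facts.

28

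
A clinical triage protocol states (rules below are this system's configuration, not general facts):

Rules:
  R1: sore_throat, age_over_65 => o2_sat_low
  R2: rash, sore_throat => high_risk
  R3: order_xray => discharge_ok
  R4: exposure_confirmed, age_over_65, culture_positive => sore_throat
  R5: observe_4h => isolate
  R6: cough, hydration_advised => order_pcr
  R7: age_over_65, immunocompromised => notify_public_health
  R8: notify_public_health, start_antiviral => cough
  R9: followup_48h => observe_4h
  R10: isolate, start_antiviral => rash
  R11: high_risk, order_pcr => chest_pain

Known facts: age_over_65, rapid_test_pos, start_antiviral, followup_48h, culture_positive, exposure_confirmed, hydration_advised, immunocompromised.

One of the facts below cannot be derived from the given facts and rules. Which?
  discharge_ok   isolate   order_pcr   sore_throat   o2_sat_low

discharge_ok

Round 1: R4 [exposure_confirmed, age_over_65, culture_positive => sore_throat]; R7 [age_over_65, immunocompromised => notify_public_health]; R9 [followup_48h => observe_4h]. New: sore_throat, notify_public_health, observe_4h.
Round 2: R1 [sore_throat, age_over_65 => o2_sat_low]; R5 [observe_4h => isolate]; R8 [notify_public_health, start_antiviral => cough]. New: o2_sat_low, isolate, cough.
Round 3: R6 [cough, hydration_advised => order_pcr]; R10 [isolate, start_antiviral => rash]. New: order_pcr, rash.
Round 4: R2 [rash, sore_throat => high_risk]. New: high_risk.
Round 5: R11 [high_risk, order_pcr => chest_pain]. New: chest_pain.
Derived: o2_sat_low (round 2), isolate (round 2), sore_throat (round 1), order_pcr (round 3). discharge_ok never appears in any round.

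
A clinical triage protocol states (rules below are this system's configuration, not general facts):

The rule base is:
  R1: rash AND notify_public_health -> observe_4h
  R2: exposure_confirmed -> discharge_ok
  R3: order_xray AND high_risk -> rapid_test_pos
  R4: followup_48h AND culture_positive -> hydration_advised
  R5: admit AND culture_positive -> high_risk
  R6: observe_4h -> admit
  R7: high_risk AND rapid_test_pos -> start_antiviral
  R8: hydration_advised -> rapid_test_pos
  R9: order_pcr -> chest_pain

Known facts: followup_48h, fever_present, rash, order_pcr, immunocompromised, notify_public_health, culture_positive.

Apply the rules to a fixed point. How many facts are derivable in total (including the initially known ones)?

14

Round 1 fires R1, R4, R9, giving observe_4h, hydration_advised, chest_pain.
Round 2 fires R6, R8, giving admit, rapid_test_pos.
Round 3 fires R5, giving high_risk.
Round 4 fires R7, giving start_antiviral.
Closure: {admit, chest_pain, culture_positive, fever_present, followup_48h, high_risk, hydration_advised, immunocompromised, notify_public_health, observe_4h, order_pcr, rapid_test_pos, rash, start_antiviral} — 14 facts.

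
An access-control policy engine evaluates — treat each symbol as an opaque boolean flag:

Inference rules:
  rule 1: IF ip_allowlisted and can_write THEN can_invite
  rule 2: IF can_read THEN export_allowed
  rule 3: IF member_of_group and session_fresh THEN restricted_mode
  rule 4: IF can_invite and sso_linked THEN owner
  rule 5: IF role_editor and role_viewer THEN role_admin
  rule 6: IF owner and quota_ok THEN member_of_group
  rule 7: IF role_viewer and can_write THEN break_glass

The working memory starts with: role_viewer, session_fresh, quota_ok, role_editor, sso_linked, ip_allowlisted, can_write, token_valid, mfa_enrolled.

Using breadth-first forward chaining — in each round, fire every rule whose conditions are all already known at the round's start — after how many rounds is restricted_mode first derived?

Round 1: rule 1 [IF ip_allowlisted and can_write THEN can_invite]; rule 5 [IF role_editor and role_viewer THEN role_admin]; rule 7 [IF role_viewer and can_write THEN break_glass]. Adds can_invite, role_admin, break_glass.
Round 2: rule 4 [IF can_invite and sso_linked THEN owner]. Adds owner.
Round 3: rule 6 [IF owner and quota_ok THEN member_of_group]. Adds member_of_group.
Round 4: rule 3 [IF member_of_group and session_fresh THEN restricted_mode]. Adds restricted_mode.
restricted_mode first appears in round 4.

4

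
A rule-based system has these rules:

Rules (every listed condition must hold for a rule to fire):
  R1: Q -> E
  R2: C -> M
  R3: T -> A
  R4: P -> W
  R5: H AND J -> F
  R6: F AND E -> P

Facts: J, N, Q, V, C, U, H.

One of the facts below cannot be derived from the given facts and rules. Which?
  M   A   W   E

Round 1: R1 [Q -> E]; R2 [C -> M]; R5 [H AND J -> F]. Adds E, M, F.
Round 2: R6 [F AND E -> P]. Adds P.
Round 3: R4 [P -> W]. Adds W.
Derived: E (round 1), M (round 1), W (round 3). A never appears in any round.

A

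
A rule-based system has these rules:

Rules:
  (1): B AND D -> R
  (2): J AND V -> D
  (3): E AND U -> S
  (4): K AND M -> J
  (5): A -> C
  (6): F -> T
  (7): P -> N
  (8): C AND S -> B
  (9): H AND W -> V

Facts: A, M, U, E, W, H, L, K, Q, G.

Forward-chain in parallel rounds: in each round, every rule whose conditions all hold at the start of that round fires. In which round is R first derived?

3

Round 1 — (3), (4), (5), (9), derive S, J, C, V.
Round 2 — (2), (8), derive D, B.
Round 3 — (1), derive R.
R first appears in round 3.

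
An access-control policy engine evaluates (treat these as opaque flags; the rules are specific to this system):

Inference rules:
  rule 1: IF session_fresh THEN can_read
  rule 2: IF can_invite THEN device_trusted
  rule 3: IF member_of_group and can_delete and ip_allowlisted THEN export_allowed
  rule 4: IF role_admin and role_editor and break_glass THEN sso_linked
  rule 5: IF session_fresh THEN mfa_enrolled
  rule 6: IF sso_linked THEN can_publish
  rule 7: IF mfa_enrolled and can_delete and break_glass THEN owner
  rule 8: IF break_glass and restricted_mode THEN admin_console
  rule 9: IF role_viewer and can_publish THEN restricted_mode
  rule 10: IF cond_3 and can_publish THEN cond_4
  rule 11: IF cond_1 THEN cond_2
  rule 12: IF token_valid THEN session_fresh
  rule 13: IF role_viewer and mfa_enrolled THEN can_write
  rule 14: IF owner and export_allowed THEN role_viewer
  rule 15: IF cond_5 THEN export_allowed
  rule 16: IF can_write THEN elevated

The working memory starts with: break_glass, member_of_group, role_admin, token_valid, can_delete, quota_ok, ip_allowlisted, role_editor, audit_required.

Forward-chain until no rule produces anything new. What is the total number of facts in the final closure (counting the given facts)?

21

Round 1 fires rule 3, rule 4, rule 12, giving export_allowed, sso_linked, session_fresh.
Round 2 fires rule 1, rule 5, rule 6, giving can_read, mfa_enrolled, can_publish.
Round 3 fires rule 7, giving owner.
Round 4 fires rule 14, giving role_viewer.
Round 5 fires rule 9, rule 13, giving restricted_mode, can_write.
Round 6 fires rule 8, rule 16, giving admin_console, elevated.
Closure: {admin_console, audit_required, break_glass, can_delete, can_publish, can_read, can_write, elevated, export_allowed, ip_allowlisted, member_of_group, mfa_enrolled, owner, quota_ok, restricted_mode, role_admin, role_editor, role_viewer, session_fresh, sso_linked, token_valid} — 21 facts.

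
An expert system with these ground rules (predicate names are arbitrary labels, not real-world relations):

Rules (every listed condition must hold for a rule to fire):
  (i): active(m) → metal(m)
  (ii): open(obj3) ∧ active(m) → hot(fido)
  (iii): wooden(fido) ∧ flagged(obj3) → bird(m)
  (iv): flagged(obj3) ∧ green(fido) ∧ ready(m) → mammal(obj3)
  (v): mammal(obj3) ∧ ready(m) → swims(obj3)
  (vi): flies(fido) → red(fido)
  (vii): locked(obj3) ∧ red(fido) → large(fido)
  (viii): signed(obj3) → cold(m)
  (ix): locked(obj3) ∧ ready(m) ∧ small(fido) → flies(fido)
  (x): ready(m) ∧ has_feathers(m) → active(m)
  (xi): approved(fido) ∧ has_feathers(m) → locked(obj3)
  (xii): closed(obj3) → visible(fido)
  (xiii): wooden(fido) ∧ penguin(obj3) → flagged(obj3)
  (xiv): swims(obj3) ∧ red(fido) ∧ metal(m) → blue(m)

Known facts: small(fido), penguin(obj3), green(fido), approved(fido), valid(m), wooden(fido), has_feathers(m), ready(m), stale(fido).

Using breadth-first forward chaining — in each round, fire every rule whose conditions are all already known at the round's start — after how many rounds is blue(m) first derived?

Round 1 fires (x), (xi), (xiii), giving active(m), locked(obj3), flagged(obj3).
Round 2 fires (i), (iii), (iv), (ix), giving metal(m), bird(m), mammal(obj3), flies(fido).
Round 3 fires (v), (vi), giving swims(obj3), red(fido).
Round 4 fires (vii), (xiv), giving large(fido), blue(m).
blue(m) first appears in round 4.

4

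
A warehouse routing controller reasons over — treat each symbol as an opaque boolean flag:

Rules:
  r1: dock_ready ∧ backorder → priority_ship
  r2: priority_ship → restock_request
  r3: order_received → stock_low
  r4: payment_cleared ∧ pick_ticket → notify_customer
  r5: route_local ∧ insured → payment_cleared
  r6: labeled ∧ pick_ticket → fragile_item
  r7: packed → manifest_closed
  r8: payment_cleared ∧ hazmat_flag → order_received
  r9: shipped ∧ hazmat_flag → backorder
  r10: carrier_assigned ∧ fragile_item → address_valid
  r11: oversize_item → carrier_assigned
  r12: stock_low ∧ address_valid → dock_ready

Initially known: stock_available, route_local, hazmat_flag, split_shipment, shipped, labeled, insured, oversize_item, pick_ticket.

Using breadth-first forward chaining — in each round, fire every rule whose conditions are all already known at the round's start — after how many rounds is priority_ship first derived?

5

Round 1 — r5, r6, r9, r11, derive payment_cleared, fragile_item, backorder, carrier_assigned.
Round 2 — r4, r8, r10, derive notify_customer, order_received, address_valid.
Round 3 — r3, derive stock_low.
Round 4 — r12, derive dock_ready.
Round 5 — r1, derive priority_ship.
priority_ship first appears in round 5.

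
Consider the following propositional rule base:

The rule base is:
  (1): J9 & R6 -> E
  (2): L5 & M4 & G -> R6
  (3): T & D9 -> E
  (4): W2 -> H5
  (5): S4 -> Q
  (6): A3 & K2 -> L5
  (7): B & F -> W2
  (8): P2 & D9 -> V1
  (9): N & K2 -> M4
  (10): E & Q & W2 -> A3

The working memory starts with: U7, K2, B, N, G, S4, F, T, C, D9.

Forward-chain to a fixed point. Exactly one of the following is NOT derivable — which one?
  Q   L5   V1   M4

V1

Round 1 — (3), (5), (7), (9), derive E, Q, W2, M4.
Round 2 — (4), (10), derive H5, A3.
Round 3 — (6), derive L5.
Round 4 — (2), derive R6.
Derived: Q (round 1), L5 (round 3), M4 (round 1). V1 never appears in any round.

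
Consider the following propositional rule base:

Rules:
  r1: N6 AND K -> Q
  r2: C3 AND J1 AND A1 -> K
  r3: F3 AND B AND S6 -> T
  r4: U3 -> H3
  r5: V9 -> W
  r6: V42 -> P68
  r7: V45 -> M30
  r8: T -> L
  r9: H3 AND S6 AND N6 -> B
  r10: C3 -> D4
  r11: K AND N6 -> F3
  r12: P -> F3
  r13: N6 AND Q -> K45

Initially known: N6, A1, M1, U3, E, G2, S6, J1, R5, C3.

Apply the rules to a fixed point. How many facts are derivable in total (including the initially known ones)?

[1] r2 [C3 AND J1 AND A1 -> K]; r4 [U3 -> H3]; r10 [C3 -> D4]. ⇒ new: K, H3, D4.
[2] r1 [N6 AND K -> Q]; r9 [H3 AND S6 AND N6 -> B]; r11 [K AND N6 -> F3]. ⇒ new: Q, B, F3.
[3] r3 [F3 AND B AND S6 -> T]; r13 [N6 AND Q -> K45]. ⇒ new: T, K45.
[4] r8 [T -> L]. ⇒ new: L.
Closure: {A1, B, C3, D4, E, F3, G2, H3, J1, K, K45, L, M1, N6, Q, R5, S6, T, U3} — 19 facts.

19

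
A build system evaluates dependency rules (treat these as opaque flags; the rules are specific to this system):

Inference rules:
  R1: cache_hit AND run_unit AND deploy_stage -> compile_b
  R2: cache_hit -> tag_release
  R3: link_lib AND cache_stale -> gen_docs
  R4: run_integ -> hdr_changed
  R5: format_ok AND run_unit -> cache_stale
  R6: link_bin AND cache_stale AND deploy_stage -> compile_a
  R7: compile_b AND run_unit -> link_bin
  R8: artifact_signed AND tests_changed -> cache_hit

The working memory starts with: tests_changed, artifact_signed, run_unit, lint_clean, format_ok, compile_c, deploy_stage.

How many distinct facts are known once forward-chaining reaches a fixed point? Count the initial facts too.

Round 1: R5 [format_ok AND run_unit -> cache_stale]; R8 [artifact_signed AND tests_changed -> cache_hit]. New: cache_stale, cache_hit.
Round 2: R1 [cache_hit AND run_unit AND deploy_stage -> compile_b]; R2 [cache_hit -> tag_release]. New: compile_b, tag_release.
Round 3: R7 [compile_b AND run_unit -> link_bin]. New: link_bin.
Round 4: R6 [link_bin AND cache_stale AND deploy_stage -> compile_a]. New: compile_a.
Closure: {artifact_signed, cache_hit, cache_stale, compile_a, compile_b, compile_c, deploy_stage, format_ok, link_bin, lint_clean, run_unit, tag_release, tests_changed} — 13 facts.

13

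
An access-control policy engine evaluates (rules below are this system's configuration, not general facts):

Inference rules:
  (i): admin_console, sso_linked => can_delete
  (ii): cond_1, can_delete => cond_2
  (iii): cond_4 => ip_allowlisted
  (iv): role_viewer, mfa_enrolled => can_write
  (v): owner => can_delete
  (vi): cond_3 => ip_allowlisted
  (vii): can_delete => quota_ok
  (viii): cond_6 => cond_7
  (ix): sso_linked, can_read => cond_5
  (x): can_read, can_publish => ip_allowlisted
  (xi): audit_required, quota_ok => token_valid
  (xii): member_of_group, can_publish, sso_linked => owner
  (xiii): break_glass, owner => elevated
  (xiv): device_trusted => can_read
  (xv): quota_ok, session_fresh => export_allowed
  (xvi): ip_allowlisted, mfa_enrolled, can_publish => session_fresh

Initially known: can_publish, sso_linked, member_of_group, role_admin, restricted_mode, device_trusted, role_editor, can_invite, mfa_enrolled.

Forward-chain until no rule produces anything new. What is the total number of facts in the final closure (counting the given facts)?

Round 1 — (xii), (xiv), derive owner, can_read.
Round 2 — (v), (ix), (x), derive can_delete, cond_5, ip_allowlisted.
Round 3 — (vii), (xvi), derive quota_ok, session_fresh.
Round 4 — (xv), derive export_allowed.
Closure: {can_delete, can_invite, can_publish, can_read, cond_5, device_trusted, export_allowed, ip_allowlisted, member_of_group, mfa_enrolled, owner, quota_ok, restricted_mode, role_admin, role_editor, session_fresh, sso_linked} — 17 facts.

17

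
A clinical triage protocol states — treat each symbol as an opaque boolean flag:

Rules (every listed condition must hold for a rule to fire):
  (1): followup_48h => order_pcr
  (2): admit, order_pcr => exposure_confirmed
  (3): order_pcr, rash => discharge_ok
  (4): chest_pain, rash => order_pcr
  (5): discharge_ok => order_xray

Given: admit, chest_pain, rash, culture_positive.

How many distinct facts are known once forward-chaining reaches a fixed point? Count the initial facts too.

8

Round 1: (4) [chest_pain, rash => order_pcr]. New: order_pcr.
Round 2: (2) [admit, order_pcr => exposure_confirmed]; (3) [order_pcr, rash => discharge_ok]. New: exposure_confirmed, discharge_ok.
Round 3: (5) [discharge_ok => order_xray]. New: order_xray.
Closure: {admit, chest_pain, culture_positive, discharge_ok, exposure_confirmed, order_pcr, order_xray, rash} — 8 facts.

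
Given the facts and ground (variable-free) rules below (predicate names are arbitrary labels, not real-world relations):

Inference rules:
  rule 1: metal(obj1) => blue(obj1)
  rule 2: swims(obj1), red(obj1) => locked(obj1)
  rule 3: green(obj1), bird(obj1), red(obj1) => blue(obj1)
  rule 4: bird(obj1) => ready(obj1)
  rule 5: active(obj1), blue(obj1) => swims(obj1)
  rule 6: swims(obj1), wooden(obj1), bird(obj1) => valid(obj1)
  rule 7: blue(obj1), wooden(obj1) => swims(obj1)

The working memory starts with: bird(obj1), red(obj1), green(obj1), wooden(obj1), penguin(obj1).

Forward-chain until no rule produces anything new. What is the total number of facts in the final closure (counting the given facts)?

10

Round 1 fires rule 3, rule 4, giving blue(obj1), ready(obj1).
Round 2 fires rule 7, giving swims(obj1).
Round 3 fires rule 2, rule 6, giving locked(obj1), valid(obj1).
Closure: {bird(obj1), blue(obj1), green(obj1), locked(obj1), penguin(obj1), ready(obj1), red(obj1), swims(obj1), valid(obj1), wooden(obj1)} — 10 facts.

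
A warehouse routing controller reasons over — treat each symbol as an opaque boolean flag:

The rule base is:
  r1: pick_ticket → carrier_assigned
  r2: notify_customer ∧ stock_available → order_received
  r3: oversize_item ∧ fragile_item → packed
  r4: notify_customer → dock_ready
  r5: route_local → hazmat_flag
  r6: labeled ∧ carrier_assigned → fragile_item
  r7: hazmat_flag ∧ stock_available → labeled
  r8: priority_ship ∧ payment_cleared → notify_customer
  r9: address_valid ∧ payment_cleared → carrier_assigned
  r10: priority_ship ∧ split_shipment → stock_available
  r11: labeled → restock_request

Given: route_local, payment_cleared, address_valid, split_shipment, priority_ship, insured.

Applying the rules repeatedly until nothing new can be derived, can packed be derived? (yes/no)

Round 1: r5 [route_local → hazmat_flag]; r8 [priority_ship ∧ payment_cleared → notify_customer]; r9 [address_valid ∧ payment_cleared → carrier_assigned]; r10 [priority_ship ∧ split_shipment → stock_available]. New: hazmat_flag, notify_customer, carrier_assigned, stock_available.
Round 2: r2 [notify_customer ∧ stock_available → order_received]; r4 [notify_customer → dock_ready]; r7 [hazmat_flag ∧ stock_available → labeled]. New: order_received, dock_ready, labeled.
Round 3: r6 [labeled ∧ carrier_assigned → fragile_item]; r11 [labeled → restock_request]. New: fragile_item, restock_request.
Fixed point reached. packed is concluded only by r3; r3 needs oversize_item (never derived).

no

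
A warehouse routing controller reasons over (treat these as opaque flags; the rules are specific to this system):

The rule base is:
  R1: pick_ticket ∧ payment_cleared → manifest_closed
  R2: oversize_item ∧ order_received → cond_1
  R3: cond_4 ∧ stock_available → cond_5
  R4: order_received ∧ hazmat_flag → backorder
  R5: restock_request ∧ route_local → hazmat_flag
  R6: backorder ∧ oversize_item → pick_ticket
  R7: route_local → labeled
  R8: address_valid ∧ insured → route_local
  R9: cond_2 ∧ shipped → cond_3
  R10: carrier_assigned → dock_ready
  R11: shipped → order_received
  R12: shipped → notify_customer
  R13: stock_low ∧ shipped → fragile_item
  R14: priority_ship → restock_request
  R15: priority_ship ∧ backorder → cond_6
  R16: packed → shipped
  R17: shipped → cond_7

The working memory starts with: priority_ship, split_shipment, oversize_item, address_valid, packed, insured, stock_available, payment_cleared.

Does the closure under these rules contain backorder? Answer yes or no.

yes

Round 1 — R8, R14, R16, derive route_local, restock_request, shipped.
Round 2 — R5, R7, R11, R12, R17, derive hazmat_flag, labeled, order_received, notify_customer, cond_7.
Round 3 — R2, R4, derive cond_1, backorder.
Round 4 — R6, R15, derive pick_ticket, cond_6.
Round 5 — R1, derive manifest_closed.
backorder appears in round 3, so it is derivable.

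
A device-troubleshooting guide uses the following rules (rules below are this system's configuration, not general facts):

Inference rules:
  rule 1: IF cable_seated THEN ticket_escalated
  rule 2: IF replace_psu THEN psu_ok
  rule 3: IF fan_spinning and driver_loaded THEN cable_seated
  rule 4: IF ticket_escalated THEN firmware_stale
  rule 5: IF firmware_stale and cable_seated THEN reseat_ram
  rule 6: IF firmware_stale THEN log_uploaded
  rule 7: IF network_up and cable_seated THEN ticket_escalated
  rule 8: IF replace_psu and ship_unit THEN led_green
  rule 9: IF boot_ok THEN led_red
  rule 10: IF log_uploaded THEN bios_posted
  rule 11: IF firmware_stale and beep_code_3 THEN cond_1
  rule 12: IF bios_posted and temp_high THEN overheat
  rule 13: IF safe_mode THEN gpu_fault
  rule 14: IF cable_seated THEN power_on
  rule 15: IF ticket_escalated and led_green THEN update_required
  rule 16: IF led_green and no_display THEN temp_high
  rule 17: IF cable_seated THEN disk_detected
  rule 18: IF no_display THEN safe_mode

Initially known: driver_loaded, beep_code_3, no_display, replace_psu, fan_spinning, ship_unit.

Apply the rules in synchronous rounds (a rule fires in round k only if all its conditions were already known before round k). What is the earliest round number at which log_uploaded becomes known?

4

Round 1 — rule 2, rule 3, rule 8, rule 18, derive psu_ok, cable_seated, led_green, safe_mode.
Round 2 — rule 1, rule 13, rule 14, rule 16, rule 17, derive ticket_escalated, gpu_fault, power_on, temp_high, disk_detected.
Round 3 — rule 4, rule 15, derive firmware_stale, update_required.
Round 4 — rule 5, rule 6, rule 11, derive reseat_ram, log_uploaded, cond_1.
log_uploaded first appears in round 4.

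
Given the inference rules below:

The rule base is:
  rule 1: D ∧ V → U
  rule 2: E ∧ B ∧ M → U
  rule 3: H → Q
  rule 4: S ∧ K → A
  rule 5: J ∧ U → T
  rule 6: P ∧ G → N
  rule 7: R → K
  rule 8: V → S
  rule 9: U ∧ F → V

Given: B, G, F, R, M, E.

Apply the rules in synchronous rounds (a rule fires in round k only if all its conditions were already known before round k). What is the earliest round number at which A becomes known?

Round 1: rule 2 [E ∧ B ∧ M → U]; rule 7 [R → K]. Adds U, K.
Round 2: rule 9 [U ∧ F → V]. Adds V.
Round 3: rule 8 [V → S]. Adds S.
Round 4: rule 4 [S ∧ K → A]. Adds A.
A first appears in round 4.

4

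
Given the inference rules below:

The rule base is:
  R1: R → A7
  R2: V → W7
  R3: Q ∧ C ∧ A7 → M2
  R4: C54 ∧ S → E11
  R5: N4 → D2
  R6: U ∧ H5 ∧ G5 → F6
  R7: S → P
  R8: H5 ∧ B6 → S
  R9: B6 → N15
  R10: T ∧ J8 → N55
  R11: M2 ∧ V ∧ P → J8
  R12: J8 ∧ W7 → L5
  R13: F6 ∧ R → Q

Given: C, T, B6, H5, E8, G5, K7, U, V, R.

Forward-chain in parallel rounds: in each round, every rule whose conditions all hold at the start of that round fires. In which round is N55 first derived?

5

Round 1: R1 [R → A7]; R2 [V → W7]; R6 [U ∧ H5 ∧ G5 → F6]; R8 [H5 ∧ B6 → S]; R9 [B6 → N15]. Adds A7, W7, F6, S, N15.
Round 2: R7 [S → P]; R13 [F6 ∧ R → Q]. Adds P, Q.
Round 3: R3 [Q ∧ C ∧ A7 → M2]. Adds M2.
Round 4: R11 [M2 ∧ V ∧ P → J8]. Adds J8.
Round 5: R10 [T ∧ J8 → N55]; R12 [J8 ∧ W7 → L5]. Adds N55, L5.
N55 first appears in round 5.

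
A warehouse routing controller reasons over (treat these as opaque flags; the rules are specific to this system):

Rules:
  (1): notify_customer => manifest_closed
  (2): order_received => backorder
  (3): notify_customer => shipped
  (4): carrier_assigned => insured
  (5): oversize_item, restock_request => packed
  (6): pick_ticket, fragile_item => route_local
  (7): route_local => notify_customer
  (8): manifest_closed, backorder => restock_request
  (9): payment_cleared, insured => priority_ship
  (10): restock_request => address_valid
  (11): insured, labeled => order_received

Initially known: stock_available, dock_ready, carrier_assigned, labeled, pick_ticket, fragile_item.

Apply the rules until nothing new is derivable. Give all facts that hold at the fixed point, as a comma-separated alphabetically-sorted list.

Round 1: (4) [carrier_assigned => insured]; (6) [pick_ticket, fragile_item => route_local]. Adds insured, route_local.
Round 2: (7) [route_local => notify_customer]; (11) [insured, labeled => order_received]. Adds notify_customer, order_received.
Round 3: (1) [notify_customer => manifest_closed]; (2) [order_received => backorder]; (3) [notify_customer => shipped]. Adds manifest_closed, backorder, shipped.
Round 4: (8) [manifest_closed, backorder => restock_request]. Adds restock_request.
Round 5: (10) [restock_request => address_valid]. Adds address_valid.

address_valid, backorder, carrier_assigned, dock_ready, fragile_item, insured, labeled, manifest_closed, notify_customer, order_received, pick_ticket, restock_request, route_local, shipped, stock_available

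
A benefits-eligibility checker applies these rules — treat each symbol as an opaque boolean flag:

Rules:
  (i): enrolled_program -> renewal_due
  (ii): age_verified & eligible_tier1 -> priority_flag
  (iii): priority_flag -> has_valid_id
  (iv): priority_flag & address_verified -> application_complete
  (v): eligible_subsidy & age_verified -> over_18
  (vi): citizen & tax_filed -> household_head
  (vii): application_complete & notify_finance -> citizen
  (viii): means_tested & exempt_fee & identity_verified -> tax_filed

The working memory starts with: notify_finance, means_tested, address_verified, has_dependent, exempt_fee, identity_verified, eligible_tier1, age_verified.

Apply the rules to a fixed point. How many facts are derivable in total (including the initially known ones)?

14

Round 1: (ii) [age_verified & eligible_tier1 -> priority_flag]; (viii) [means_tested & exempt_fee & identity_verified -> tax_filed]. New: priority_flag, tax_filed.
Round 2: (iii) [priority_flag -> has_valid_id]; (iv) [priority_flag & address_verified -> application_complete]. New: has_valid_id, application_complete.
Round 3: (vii) [application_complete & notify_finance -> citizen]. New: citizen.
Round 4: (vi) [citizen & tax_filed -> household_head]. New: household_head.
Closure: {address_verified, age_verified, application_complete, citizen, eligible_tier1, exempt_fee, has_dependent, has_valid_id, household_head, identity_verified, means_tested, notify_finance, priority_flag, tax_filed} — 14 facts.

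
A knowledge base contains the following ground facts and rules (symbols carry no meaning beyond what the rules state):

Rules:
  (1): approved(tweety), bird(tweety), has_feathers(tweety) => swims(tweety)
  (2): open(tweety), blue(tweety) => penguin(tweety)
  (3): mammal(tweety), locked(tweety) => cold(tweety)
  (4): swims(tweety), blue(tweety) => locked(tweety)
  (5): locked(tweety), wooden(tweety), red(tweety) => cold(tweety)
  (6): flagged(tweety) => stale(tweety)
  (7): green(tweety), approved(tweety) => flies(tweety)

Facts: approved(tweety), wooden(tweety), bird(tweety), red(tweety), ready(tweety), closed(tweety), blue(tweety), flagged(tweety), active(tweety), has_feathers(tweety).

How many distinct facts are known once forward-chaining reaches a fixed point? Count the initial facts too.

14

Round 1: (1) [approved(tweety), bird(tweety), has_feathers(tweety) => swims(tweety)]; (6) [flagged(tweety) => stale(tweety)]. Adds swims(tweety), stale(tweety).
Round 2: (4) [swims(tweety), blue(tweety) => locked(tweety)]. Adds locked(tweety).
Round 3: (5) [locked(tweety), wooden(tweety), red(tweety) => cold(tweety)]. Adds cold(tweety).
Closure: {active(tweety), approved(tweety), bird(tweety), blue(tweety), closed(tweety), cold(tweety), flagged(tweety), has_feathers(tweety), locked(tweety), ready(tweety), red(tweety), stale(tweety), swims(tweety), wooden(tweety)} — 14 facts.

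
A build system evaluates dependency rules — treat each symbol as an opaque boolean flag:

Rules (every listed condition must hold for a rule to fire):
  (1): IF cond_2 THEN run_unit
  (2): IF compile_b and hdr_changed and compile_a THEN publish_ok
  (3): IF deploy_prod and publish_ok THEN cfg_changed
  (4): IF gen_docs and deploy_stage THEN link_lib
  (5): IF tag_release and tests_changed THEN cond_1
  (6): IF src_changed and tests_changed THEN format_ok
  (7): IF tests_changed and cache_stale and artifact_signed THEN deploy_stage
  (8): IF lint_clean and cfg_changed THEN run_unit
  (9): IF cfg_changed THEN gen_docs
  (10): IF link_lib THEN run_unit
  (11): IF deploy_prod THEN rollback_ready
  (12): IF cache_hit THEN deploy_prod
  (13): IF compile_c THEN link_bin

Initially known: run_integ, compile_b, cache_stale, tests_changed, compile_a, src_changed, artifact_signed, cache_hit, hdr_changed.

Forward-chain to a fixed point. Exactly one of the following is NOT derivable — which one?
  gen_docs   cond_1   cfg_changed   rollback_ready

cond_1

Round 1: (2) [IF compile_b and hdr_changed and compile_a THEN publish_ok]; (6) [IF src_changed and tests_changed THEN format_ok]; (7) [IF tests_changed and cache_stale and artifact_signed THEN deploy_stage]; (12) [IF cache_hit THEN deploy_prod]. New: publish_ok, format_ok, deploy_stage, deploy_prod.
Round 2: (3) [IF deploy_prod and publish_ok THEN cfg_changed]; (11) [IF deploy_prod THEN rollback_ready]. New: cfg_changed, rollback_ready.
Round 3: (9) [IF cfg_changed THEN gen_docs]. New: gen_docs.
Round 4: (4) [IF gen_docs and deploy_stage THEN link_lib]. New: link_lib.
Round 5: (10) [IF link_lib THEN run_unit]. New: run_unit.
Derived: cfg_changed (round 2), rollback_ready (round 2), gen_docs (round 3). cond_1 never appears in any round.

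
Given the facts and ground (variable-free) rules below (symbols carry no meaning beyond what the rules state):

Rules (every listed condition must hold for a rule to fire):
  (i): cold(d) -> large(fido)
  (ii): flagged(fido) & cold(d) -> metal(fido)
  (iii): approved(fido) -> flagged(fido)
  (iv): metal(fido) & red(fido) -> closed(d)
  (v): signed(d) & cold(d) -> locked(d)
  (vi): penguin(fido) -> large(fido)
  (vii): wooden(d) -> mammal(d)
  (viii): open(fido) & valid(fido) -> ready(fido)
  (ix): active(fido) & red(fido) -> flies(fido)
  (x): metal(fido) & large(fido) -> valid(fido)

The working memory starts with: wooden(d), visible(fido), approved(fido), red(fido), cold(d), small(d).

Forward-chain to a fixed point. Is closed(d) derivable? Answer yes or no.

Round 1: (i) [cold(d) -> large(fido)]; (iii) [approved(fido) -> flagged(fido)]; (vii) [wooden(d) -> mammal(d)]. Adds large(fido), flagged(fido), mammal(d).
Round 2: (ii) [flagged(fido) & cold(d) -> metal(fido)]. Adds metal(fido).
Round 3: (iv) [metal(fido) & red(fido) -> closed(d)]; (x) [metal(fido) & large(fido) -> valid(fido)]. Adds closed(d), valid(fido).
closed(d) appears in round 3, so it is derivable.

yes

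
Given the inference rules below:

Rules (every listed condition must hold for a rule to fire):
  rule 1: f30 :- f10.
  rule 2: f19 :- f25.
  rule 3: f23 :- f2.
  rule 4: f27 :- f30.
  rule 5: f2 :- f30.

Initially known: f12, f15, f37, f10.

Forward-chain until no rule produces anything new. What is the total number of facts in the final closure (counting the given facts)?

[1] rule 1 [f30 :- f10.]. ⇒ new: f30.
[2] rule 4 [f27 :- f30.]; rule 5 [f2 :- f30.]. ⇒ new: f27, f2.
[3] rule 3 [f23 :- f2.]. ⇒ new: f23.
Closure: {f10, f12, f15, f2, f23, f27, f30, f37} — 8 facts.

8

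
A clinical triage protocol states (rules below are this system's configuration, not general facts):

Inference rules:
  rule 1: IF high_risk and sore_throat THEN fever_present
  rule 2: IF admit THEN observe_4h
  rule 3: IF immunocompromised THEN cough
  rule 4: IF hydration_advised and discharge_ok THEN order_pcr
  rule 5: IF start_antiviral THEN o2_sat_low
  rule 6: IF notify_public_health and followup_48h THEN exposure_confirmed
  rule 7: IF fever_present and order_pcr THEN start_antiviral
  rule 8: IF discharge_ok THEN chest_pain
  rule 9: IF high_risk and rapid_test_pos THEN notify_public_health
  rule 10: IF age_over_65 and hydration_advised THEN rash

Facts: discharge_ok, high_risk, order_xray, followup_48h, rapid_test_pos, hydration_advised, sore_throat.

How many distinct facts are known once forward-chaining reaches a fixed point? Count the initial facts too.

14

Round 1: rule 1 [IF high_risk and sore_throat THEN fever_present]; rule 4 [IF hydration_advised and discharge_ok THEN order_pcr]; rule 8 [IF discharge_ok THEN chest_pain]; rule 9 [IF high_risk and rapid_test_pos THEN notify_public_health]. New: fever_present, order_pcr, chest_pain, notify_public_health.
Round 2: rule 6 [IF notify_public_health and followup_48h THEN exposure_confirmed]; rule 7 [IF fever_present and order_pcr THEN start_antiviral]. New: exposure_confirmed, start_antiviral.
Round 3: rule 5 [IF start_antiviral THEN o2_sat_low]. New: o2_sat_low.
Closure: {chest_pain, discharge_ok, exposure_confirmed, fever_present, followup_48h, high_risk, hydration_advised, notify_public_health, o2_sat_low, order_pcr, order_xray, rapid_test_pos, sore_throat, start_antiviral} — 14 facts.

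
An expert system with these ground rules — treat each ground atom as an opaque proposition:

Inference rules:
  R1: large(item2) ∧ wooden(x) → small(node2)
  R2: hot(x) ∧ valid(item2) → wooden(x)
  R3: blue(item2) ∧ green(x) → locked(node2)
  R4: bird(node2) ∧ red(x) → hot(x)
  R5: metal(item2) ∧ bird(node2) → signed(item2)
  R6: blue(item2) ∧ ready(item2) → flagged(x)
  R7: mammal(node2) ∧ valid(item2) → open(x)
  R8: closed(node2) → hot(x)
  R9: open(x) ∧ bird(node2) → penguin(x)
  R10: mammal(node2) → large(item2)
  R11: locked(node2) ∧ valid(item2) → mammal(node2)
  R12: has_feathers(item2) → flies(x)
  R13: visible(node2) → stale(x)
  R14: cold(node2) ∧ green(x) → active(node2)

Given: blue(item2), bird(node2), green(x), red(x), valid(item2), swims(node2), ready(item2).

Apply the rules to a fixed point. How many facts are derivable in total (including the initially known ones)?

16

Round 1: R3 [blue(item2) ∧ green(x) → locked(node2)]; R4 [bird(node2) ∧ red(x) → hot(x)]; R6 [blue(item2) ∧ ready(item2) → flagged(x)]. Adds locked(node2), hot(x), flagged(x).
Round 2: R2 [hot(x) ∧ valid(item2) → wooden(x)]; R11 [locked(node2) ∧ valid(item2) → mammal(node2)]. Adds wooden(x), mammal(node2).
Round 3: R7 [mammal(node2) ∧ valid(item2) → open(x)]; R10 [mammal(node2) → large(item2)]. Adds open(x), large(item2).
Round 4: R1 [large(item2) ∧ wooden(x) → small(node2)]; R9 [open(x) ∧ bird(node2) → penguin(x)]. Adds small(node2), penguin(x).
Closure: {bird(node2), blue(item2), flagged(x), green(x), hot(x), large(item2), locked(node2), mammal(node2), open(x), penguin(x), ready(item2), red(x), small(node2), swims(node2), valid(item2), wooden(x)} — 16 facts.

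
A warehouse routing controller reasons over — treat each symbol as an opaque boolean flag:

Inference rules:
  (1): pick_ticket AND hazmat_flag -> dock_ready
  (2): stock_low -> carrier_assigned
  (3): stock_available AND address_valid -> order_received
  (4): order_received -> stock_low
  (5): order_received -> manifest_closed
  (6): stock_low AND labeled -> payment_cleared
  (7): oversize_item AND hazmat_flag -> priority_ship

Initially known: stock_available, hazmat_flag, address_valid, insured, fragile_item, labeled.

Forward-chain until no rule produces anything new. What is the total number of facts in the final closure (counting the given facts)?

11

[1] (3) [stock_available AND address_valid -> order_received]. ⇒ new: order_received.
[2] (4) [order_received -> stock_low]; (5) [order_received -> manifest_closed]. ⇒ new: stock_low, manifest_closed.
[3] (2) [stock_low -> carrier_assigned]; (6) [stock_low AND labeled -> payment_cleared]. ⇒ new: carrier_assigned, payment_cleared.
Closure: {address_valid, carrier_assigned, fragile_item, hazmat_flag, insured, labeled, manifest_closed, order_received, payment_cleared, stock_available, stock_low} — 11 facts.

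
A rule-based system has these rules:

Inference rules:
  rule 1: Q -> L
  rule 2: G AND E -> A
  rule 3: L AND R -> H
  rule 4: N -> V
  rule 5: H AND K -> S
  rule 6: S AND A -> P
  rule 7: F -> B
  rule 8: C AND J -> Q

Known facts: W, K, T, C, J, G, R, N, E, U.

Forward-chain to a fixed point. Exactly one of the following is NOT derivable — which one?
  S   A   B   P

Round 1: rule 2 [G AND E -> A]; rule 4 [N -> V]; rule 8 [C AND J -> Q]. Adds A, V, Q.
Round 2: rule 1 [Q -> L]. Adds L.
Round 3: rule 3 [L AND R -> H]. Adds H.
Round 4: rule 5 [H AND K -> S]. Adds S.
Round 5: rule 6 [S AND A -> P]. Adds P.
Derived: P (round 5), S (round 4), A (round 1). B never appears in any round.

B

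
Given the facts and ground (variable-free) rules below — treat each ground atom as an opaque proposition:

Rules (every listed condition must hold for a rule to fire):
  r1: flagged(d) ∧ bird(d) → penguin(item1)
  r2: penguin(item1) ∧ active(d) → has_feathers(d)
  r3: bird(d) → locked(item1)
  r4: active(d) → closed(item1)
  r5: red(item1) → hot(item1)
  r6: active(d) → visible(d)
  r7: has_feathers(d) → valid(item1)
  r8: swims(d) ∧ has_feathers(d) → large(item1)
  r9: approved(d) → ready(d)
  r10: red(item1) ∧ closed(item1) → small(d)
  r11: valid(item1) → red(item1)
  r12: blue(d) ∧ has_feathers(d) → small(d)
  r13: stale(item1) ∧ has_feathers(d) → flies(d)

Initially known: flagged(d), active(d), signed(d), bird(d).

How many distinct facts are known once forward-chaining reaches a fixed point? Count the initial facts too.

13

Round 1: r1 [flagged(d) ∧ bird(d) → penguin(item1)]; r3 [bird(d) → locked(item1)]; r4 [active(d) → closed(item1)]; r6 [active(d) → visible(d)]. Adds penguin(item1), locked(item1), closed(item1), visible(d).
Round 2: r2 [penguin(item1) ∧ active(d) → has_feathers(d)]. Adds has_feathers(d).
Round 3: r7 [has_feathers(d) → valid(item1)]. Adds valid(item1).
Round 4: r11 [valid(item1) → red(item1)]. Adds red(item1).
Round 5: r5 [red(item1) → hot(item1)]; r10 [red(item1) ∧ closed(item1) → small(d)]. Adds hot(item1), small(d).
Closure: {active(d), bird(d), closed(item1), flagged(d), has_feathers(d), hot(item1), locked(item1), penguin(item1), red(item1), signed(d), small(d), valid(item1), visible(d)} — 13 facts.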